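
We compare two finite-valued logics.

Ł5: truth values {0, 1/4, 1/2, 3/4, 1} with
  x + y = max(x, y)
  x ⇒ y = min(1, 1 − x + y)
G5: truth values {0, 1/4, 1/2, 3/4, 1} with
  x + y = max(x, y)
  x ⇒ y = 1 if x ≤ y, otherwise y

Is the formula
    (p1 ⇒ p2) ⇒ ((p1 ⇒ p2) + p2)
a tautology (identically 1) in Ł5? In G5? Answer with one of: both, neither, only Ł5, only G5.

In Ł5: every assignment gives 1 — tautology.
In G5: every assignment gives 1 — tautology.

both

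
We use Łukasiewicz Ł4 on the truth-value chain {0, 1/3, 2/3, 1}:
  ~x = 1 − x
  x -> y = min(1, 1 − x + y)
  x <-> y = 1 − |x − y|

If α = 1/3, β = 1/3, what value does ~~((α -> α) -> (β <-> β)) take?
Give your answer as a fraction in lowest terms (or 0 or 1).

α -> α = 1/3 -> 1/3 = 1
β <-> β = 1/3 <-> 1/3 = 1
(α -> α) -> (β <-> β) = 1 -> 1 = 1
~((α -> α) -> (β <-> β)) = ~1 = 0
~~((α -> α) -> (β <-> β)) = ~0 = 1

1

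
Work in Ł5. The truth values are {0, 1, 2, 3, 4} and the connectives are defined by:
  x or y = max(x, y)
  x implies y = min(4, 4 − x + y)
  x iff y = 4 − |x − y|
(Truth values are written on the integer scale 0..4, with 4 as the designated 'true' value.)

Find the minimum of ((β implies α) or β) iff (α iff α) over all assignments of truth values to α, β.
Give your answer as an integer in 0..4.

2

Take α = 0, β = 2:
β implies α = 2 implies 0 = 2
(β implies α) or β = 2 or 2 = 2
α iff α = 0 iff 0 = 4
((β implies α) or β) iff (α iff α) = 2 iff 4 = 2
No assignment yields a value below 2, so this is the minimum.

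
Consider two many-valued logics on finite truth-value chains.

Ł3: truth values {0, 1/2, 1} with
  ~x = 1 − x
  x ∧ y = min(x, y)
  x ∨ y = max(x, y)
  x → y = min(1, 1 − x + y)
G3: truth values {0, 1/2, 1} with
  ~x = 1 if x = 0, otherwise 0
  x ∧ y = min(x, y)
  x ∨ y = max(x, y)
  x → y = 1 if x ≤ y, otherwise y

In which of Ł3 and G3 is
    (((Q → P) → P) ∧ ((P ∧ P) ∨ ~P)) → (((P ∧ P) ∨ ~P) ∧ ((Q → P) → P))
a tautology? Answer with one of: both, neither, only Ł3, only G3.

In Ł3: every assignment gives 1 — tautology.
In G3: every assignment gives 1 — tautology.

both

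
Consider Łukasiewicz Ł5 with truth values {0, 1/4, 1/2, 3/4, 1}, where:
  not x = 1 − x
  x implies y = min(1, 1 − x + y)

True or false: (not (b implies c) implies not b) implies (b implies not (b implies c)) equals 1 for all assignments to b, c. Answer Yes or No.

No

Counterexample: take b = 1/4, c = 1/4.
b implies c = 1/4 implies 1/4 = 1
not (b implies c) = not 1 = 0
not b = not 1/4 = 3/4
not (b implies c) implies not b = 0 implies 3/4 = 1
b implies c = 1/4 implies 1/4 = 1
not (b implies c) = not 1 = 0
b implies not (b implies c) = 1/4 implies 0 = 3/4
(not (b implies c) implies not b) implies (b implies not (b implies c)) = 1 implies 3/4 = 3/4
This gives 3/4 ≠ 1.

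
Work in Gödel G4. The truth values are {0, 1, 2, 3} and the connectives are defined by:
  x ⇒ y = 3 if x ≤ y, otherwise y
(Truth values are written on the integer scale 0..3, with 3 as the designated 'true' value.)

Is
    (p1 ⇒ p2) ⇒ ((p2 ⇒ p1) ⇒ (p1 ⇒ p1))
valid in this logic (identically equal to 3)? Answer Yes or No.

p1 = 0, p2 = 0 ↦ 3
p1 = 0, p2 = 1 ↦ 3
p1 = 0, p2 = 2 ↦ 3
p1 = 0, p2 = 3 ↦ 3
p1 = 1, p2 = 0 ↦ 3
p1 = 1, p2 = 1 ↦ 3
p1 = 1, p2 = 2 ↦ 3
p1 = 1, p2 = 3 ↦ 3
p1 = 2, p2 = 0 ↦ 3
p1 = 2, p2 = 1 ↦ 3
p1 = 2, p2 = 2 ↦ 3
p1 = 2, p2 = 3 ↦ 3
p1 = 3, p2 = 0 ↦ 3
p1 = 3, p2 = 1 ↦ 3
p1 = 3, p2 = 2 ↦ 3
p1 = 3, p2 = 3 ↦ 3
Every assignment gives a value ≥ 3.

Yes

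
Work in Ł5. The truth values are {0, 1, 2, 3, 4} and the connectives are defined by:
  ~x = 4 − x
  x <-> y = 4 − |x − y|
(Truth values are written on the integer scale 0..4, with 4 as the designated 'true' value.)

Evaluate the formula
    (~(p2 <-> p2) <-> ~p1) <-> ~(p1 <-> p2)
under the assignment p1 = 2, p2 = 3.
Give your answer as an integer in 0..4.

p2 <-> p2 = 3 <-> 3 = 4
~(p2 <-> p2) = ~4 = 0
~p1 = ~2 = 2
~(p2 <-> p2) <-> ~p1 = 0 <-> 2 = 2
p1 <-> p2 = 2 <-> 3 = 3
~(p1 <-> p2) = ~3 = 1
(~(p2 <-> p2) <-> ~p1) <-> ~(p1 <-> p2) = 2 <-> 1 = 3

3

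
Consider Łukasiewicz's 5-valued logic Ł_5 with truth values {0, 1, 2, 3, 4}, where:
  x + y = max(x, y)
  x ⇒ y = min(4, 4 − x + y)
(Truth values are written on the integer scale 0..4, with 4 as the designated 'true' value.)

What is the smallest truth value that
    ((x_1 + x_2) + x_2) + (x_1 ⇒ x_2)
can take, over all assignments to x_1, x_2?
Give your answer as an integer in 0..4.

Take x_1 = 2, x_2 = 0:
x_1 + x_2 = 2 + 0 = 2
(x_1 + x_2) + x_2 = 2 + 0 = 2
x_1 ⇒ x_2 = 2 ⇒ 0 = 2
((x_1 + x_2) + x_2) + (x_1 ⇒ x_2) = 2 + 2 = 2
No assignment yields a value below 2, so this is the minimum.

2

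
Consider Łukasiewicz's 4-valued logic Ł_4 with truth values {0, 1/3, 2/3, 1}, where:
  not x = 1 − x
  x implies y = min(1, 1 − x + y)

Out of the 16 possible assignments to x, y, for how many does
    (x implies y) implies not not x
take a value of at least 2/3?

9

x = 0, y = 0 ↦ 0  <
x = 0, y = 1/3 ↦ 0  <
x = 0, y = 2/3 ↦ 0  <
x = 0, y = 1 ↦ 0  <
x = 1/3, y = 0 ↦ 2/3  ≥
x = 1/3, y = 1/3 ↦ 1/3  <
x = 1/3, y = 2/3 ↦ 1/3  <
x = 1/3, y = 1 ↦ 1/3  <
x = 2/3, y = 0 ↦ 1  ≥
x = 2/3, y = 1/3 ↦ 1  ≥
x = 2/3, y = 2/3 ↦ 2/3  ≥
x = 2/3, y = 1 ↦ 2/3  ≥
x = 1, y = 0 ↦ 1  ≥
x = 1, y = 1/3 ↦ 1  ≥
x = 1, y = 2/3 ↦ 1  ≥
x = 1, y = 1 ↦ 1  ≥
So 9 of the 16 assignments meet the threshold.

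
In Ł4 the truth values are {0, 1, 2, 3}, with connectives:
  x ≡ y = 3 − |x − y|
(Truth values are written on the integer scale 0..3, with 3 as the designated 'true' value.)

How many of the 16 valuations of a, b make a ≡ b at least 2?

10

a = 0, b = 0 ↦ 3  ≥
a = 0, b = 1 ↦ 2  ≥
a = 0, b = 2 ↦ 1  <
a = 0, b = 3 ↦ 0  <
a = 1, b = 0 ↦ 2  ≥
a = 1, b = 1 ↦ 3  ≥
a = 1, b = 2 ↦ 2  ≥
a = 1, b = 3 ↦ 1  <
a = 2, b = 0 ↦ 1  <
a = 2, b = 1 ↦ 2  ≥
a = 2, b = 2 ↦ 3  ≥
a = 2, b = 3 ↦ 2  ≥
a = 3, b = 0 ↦ 0  <
a = 3, b = 1 ↦ 1  <
a = 3, b = 2 ↦ 2  ≥
a = 3, b = 3 ↦ 3  ≥
So 10 of the 16 assignments meet the threshold.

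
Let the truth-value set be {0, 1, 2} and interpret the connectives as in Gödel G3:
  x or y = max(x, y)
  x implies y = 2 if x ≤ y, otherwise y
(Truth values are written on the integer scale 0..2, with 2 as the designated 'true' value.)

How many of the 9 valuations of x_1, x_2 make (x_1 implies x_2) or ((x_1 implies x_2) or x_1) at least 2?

x_1 = 0, x_2 = 0 ↦ 2  ≥
x_1 = 0, x_2 = 1 ↦ 2  ≥
x_1 = 0, x_2 = 2 ↦ 2  ≥
x_1 = 1, x_2 = 0 ↦ 1  <
x_1 = 1, x_2 = 1 ↦ 2  ≥
x_1 = 1, x_2 = 2 ↦ 2  ≥
x_1 = 2, x_2 = 0 ↦ 2  ≥
x_1 = 2, x_2 = 1 ↦ 2  ≥
x_1 = 2, x_2 = 2 ↦ 2  ≥
So 8 of the 9 assignments meet the threshold.

8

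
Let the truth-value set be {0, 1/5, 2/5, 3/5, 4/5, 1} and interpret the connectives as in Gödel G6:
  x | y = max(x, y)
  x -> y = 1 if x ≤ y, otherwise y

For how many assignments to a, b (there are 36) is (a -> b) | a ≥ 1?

26

value 1: 26 assignments (counts)
value 4/5: 4 assignments
value 3/5: 3 assignments
value 2/5: 2 assignments
value 1/5: 1 assignment
So 26 of the 36 assignments meet the threshold.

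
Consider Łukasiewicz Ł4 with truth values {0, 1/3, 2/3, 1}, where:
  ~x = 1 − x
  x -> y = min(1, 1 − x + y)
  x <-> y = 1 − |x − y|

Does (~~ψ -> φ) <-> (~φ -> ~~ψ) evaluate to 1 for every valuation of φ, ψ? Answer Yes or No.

Counterexample: take φ = 0, ψ = 0.
~ψ = ~0 = 1
~~ψ = ~1 = 0
~~ψ -> φ = 0 -> 0 = 1
~φ = ~0 = 1
~ψ = ~0 = 1
~~ψ = ~1 = 0
~φ -> ~~ψ = 1 -> 0 = 0
(~~ψ -> φ) <-> (~φ -> ~~ψ) = 1 <-> 0 = 0
This gives 0 ≠ 1.

No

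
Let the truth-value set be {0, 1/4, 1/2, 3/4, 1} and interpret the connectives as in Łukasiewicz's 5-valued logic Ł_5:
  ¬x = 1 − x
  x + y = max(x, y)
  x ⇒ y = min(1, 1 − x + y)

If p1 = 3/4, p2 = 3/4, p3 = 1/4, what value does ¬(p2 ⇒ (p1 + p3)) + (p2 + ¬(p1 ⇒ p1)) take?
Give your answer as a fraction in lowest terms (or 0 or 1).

3/4

p1 + p3 = 3/4 + 1/4 = 3/4
p2 ⇒ (p1 + p3) = 3/4 ⇒ 3/4 = 1
¬(p2 ⇒ (p1 + p3)) = ¬1 = 0
p1 ⇒ p1 = 3/4 ⇒ 3/4 = 1
¬(p1 ⇒ p1) = ¬1 = 0
p2 + ¬(p1 ⇒ p1) = 3/4 + 0 = 3/4
¬(p2 ⇒ (p1 + p3)) + (p2 + ¬(p1 ⇒ p1)) = 0 + 3/4 = 3/4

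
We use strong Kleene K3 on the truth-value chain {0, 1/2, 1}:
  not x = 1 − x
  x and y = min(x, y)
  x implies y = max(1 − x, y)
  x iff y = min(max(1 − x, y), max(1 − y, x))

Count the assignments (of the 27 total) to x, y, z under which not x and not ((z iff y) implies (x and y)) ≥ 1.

2

value 1: 2 assignments (counts)
value 1/2: 12 assignments
value 0: 13 assignments
So 2 of the 27 assignments meet the threshold.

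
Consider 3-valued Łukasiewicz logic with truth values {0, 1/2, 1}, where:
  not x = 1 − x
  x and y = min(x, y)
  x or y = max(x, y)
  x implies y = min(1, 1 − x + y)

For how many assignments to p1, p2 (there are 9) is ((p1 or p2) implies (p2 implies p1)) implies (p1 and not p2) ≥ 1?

2

p1 = 0, p2 = 0 ↦ 0  <
p1 = 0, p2 = 1/2 ↦ 0  <
p1 = 0, p2 = 1 ↦ 1  ≥
p1 = 1/2, p2 = 0 ↦ 1/2  <
p1 = 1/2, p2 = 1/2 ↦ 1/2  <
p1 = 1/2, p2 = 1 ↦ 1/2  <
p1 = 1, p2 = 0 ↦ 1  ≥
p1 = 1, p2 = 1/2 ↦ 1/2  <
p1 = 1, p2 = 1 ↦ 0  <
So 2 of the 9 assignments meet the threshold.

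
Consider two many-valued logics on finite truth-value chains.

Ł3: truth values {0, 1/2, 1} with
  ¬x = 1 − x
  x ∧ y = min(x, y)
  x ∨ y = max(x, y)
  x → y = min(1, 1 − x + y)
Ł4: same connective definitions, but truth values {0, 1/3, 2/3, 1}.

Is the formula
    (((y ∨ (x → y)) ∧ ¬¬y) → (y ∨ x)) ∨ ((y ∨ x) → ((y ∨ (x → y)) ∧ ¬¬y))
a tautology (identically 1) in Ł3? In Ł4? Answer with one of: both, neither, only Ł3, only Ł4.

In Ł3: every assignment gives 1 — tautology.
In Ł4: every assignment gives 1 — tautology.

both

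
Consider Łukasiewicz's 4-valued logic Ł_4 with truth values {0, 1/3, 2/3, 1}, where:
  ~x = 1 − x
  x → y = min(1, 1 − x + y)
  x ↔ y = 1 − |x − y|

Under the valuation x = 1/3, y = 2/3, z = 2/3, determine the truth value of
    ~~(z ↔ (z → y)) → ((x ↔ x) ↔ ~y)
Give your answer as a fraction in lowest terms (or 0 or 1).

2/3

z → y = 2/3 → 2/3 = 1
z ↔ (z → y) = 2/3 ↔ 1 = 2/3
~(z ↔ (z → y)) = ~2/3 = 1/3
~~(z ↔ (z → y)) = ~1/3 = 2/3
x ↔ x = 1/3 ↔ 1/3 = 1
~y = ~2/3 = 1/3
(x ↔ x) ↔ ~y = 1 ↔ 1/3 = 1/3
~~(z ↔ (z → y)) → ((x ↔ x) ↔ ~y) = 2/3 → 1/3 = 2/3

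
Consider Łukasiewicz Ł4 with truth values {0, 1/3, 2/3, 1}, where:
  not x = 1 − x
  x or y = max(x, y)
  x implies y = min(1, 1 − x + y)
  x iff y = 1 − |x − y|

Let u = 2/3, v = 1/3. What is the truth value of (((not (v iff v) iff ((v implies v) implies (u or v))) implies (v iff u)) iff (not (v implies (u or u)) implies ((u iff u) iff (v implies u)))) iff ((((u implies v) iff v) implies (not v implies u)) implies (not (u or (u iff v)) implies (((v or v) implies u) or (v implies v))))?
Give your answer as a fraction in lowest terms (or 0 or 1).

1

v iff v = 1/3 iff 1/3 = 1
not (v iff v) = not 1 = 0
v implies v = 1/3 implies 1/3 = 1
u or v = 2/3 or 1/3 = 2/3
(v implies v) implies (u or v) = 1 implies 2/3 = 2/3
not (v iff v) iff ((v implies v) implies (u or v)) = 0 iff 2/3 = 1/3
v iff u = 1/3 iff 2/3 = 2/3
(not (v iff v) iff ((v implies v) implies (u or v))) implies (v iff u) = 1/3 implies 2/3 = 1
u or u = 2/3 or 2/3 = 2/3
v implies (u or u) = 1/3 implies 2/3 = 1
not (v implies (u or u)) = not 1 = 0
u iff u = 2/3 iff 2/3 = 1
v implies u = 1/3 implies 2/3 = 1
(u iff u) iff (v implies u) = 1 iff 1 = 1
not (v implies (u or u)) implies ((u iff u) iff (v implies u)) = 0 implies 1 = 1
((not (v iff v) iff ((v implies v) implies (u or v))) implies (v iff u)) iff (not (v implies (u or u)) implies ((u iff u) iff (v implies u))) = 1 iff 1 = 1
u implies v = 2/3 implies 1/3 = 2/3
(u implies v) iff v = 2/3 iff 1/3 = 2/3
not v = not 1/3 = 2/3
not v implies u = 2/3 implies 2/3 = 1
((u implies v) iff v) implies (not v implies u) = 2/3 implies 1 = 1
u iff v = 2/3 iff 1/3 = 2/3
u or (u iff v) = 2/3 or 2/3 = 2/3
not (u or (u iff v)) = not 2/3 = 1/3
v or v = 1/3 or 1/3 = 1/3
(v or v) implies u = 1/3 implies 2/3 = 1
v implies v = 1/3 implies 1/3 = 1
((v or v) implies u) or (v implies v) = 1 or 1 = 1
not (u or (u iff v)) implies (((v or v) implies u) or (v implies v)) = 1/3 implies 1 = 1
(((u implies v) iff v) implies (not v implies u)) implies (not (u or (u iff v)) implies (((v or v) implies u) or (v implies v))) = 1 implies 1 = 1
(((not (v iff v) iff ((v implies v) implies (u or v))) implies (v iff u)) iff (not (v implies (u or u)) implies ((u iff u) iff (v implies u)))) iff ((((u implies v) iff v) implies (not v implies u)) implies (not (u or (u iff v)) implies (((v or v) implies u) or (v implies v)))) = 1 iff 1 = 1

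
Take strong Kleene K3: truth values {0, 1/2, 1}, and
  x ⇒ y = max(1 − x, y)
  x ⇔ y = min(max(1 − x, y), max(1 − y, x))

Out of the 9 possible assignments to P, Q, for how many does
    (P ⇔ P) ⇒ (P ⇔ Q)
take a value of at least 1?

P = 0, Q = 0 ↦ 1  ≥
P = 0, Q = 1/2 ↦ 1/2  <
P = 0, Q = 1 ↦ 0  <
P = 1/2, Q = 0 ↦ 1/2  <
P = 1/2, Q = 1/2 ↦ 1/2  <
P = 1/2, Q = 1 ↦ 1/2  <
P = 1, Q = 0 ↦ 0  <
P = 1, Q = 1/2 ↦ 1/2  <
P = 1, Q = 1 ↦ 1  ≥
So 2 of the 9 assignments meet the threshold.

2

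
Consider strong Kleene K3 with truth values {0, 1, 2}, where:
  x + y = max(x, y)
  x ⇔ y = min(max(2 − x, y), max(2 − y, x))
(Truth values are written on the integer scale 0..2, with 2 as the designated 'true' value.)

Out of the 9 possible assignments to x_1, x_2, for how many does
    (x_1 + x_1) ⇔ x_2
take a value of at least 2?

x_1 = 0, x_2 = 0 ↦ 2  ≥
x_1 = 0, x_2 = 1 ↦ 1  <
x_1 = 0, x_2 = 2 ↦ 0  <
x_1 = 1, x_2 = 0 ↦ 1  <
x_1 = 1, x_2 = 1 ↦ 1  <
x_1 = 1, x_2 = 2 ↦ 1  <
x_1 = 2, x_2 = 0 ↦ 0  <
x_1 = 2, x_2 = 1 ↦ 1  <
x_1 = 2, x_2 = 2 ↦ 2  ≥
So 2 of the 9 assignments meet the threshold.

2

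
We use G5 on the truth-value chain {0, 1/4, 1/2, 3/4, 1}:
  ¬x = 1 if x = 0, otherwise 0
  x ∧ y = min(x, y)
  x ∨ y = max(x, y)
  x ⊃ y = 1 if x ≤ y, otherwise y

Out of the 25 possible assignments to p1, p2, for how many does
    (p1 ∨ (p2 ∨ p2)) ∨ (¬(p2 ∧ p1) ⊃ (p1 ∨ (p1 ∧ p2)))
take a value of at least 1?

value 1: 18 assignments (counts)
value 3/4: 2 assignments
value 1/2: 2 assignments
value 1/4: 2 assignments
value 0: 1 assignment
So 18 of the 25 assignments meet the threshold.

18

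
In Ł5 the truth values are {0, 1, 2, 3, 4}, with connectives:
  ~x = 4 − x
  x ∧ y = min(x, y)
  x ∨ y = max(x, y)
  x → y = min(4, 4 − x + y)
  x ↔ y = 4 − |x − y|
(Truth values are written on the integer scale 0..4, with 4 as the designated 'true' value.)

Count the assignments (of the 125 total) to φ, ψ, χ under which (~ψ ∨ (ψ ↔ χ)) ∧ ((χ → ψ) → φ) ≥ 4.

value 4: 19 assignments (counts)
value 3: 34 assignments
value 2: 29 assignments
value 1: 24 assignments
value 0: 19 assignments
So 19 of the 125 assignments meet the threshold.

19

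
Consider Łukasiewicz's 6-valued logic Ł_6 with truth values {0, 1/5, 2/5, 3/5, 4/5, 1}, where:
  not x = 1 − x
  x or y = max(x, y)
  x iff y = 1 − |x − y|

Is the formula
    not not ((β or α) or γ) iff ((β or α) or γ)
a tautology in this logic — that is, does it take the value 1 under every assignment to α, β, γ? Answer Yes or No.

At α = 1, β = 4/5, γ = 2/5, for instance:
β or α = 4/5 or 1 = 1
(β or α) or γ = 1 or 2/5 = 1
not ((β or α) or γ) = not 1 = 0
not not ((β or α) or γ) = not 0 = 1
not not ((β or α) or γ) iff ((β or α) or γ) = 1 iff 1 = 1
and checking the remaining 215 assignments likewise gives ≥ 1 in every case.

Yes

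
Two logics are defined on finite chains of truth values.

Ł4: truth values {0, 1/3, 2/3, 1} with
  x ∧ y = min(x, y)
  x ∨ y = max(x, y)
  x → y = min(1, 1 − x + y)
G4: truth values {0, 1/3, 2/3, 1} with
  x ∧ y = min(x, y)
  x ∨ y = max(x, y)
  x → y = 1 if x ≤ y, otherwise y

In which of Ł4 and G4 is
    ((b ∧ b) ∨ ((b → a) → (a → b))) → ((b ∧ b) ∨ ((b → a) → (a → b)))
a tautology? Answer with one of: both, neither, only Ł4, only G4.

both

In Ł4: every assignment gives 1 — tautology.
In G4: every assignment gives 1 — tautology.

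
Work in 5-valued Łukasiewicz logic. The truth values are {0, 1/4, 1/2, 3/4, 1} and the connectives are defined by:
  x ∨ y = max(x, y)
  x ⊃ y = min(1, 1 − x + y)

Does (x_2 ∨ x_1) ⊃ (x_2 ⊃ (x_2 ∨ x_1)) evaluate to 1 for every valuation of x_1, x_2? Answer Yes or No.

At x_1 = 3/4, x_2 = 1/4, for instance:
x_2 ∨ x_1 = 1/4 ∨ 3/4 = 3/4
x_2 ⊃ (x_2 ∨ x_1) = 1/4 ⊃ 3/4 = 1
(x_2 ∨ x_1) ⊃ (x_2 ⊃ (x_2 ∨ x_1)) = 3/4 ⊃ 1 = 1
and checking the remaining 24 assignments likewise gives ≥ 1 in every case.

Yes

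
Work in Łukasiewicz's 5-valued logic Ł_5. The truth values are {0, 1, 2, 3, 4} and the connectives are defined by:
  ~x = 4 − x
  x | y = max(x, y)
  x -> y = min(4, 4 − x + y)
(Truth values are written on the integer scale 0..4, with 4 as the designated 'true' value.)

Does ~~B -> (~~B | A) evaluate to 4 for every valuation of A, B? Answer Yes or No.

Yes

At A = 1, B = 2, for instance:
~B = ~2 = 2
~~B = ~2 = 2
~~B | A = 2 | 1 = 2
~~B -> (~~B | A) = 2 -> 2 = 4
and checking the remaining 24 assignments likewise gives ≥ 4 in every case.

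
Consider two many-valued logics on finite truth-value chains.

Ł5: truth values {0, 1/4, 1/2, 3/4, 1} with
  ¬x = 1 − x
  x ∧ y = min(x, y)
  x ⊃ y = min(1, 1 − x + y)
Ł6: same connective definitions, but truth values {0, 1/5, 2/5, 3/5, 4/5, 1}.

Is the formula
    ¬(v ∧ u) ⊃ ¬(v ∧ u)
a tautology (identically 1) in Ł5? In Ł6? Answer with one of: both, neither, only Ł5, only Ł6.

In Ł5: every assignment gives 1 — tautology.
In Ł6: every assignment gives 1 — tautology.

both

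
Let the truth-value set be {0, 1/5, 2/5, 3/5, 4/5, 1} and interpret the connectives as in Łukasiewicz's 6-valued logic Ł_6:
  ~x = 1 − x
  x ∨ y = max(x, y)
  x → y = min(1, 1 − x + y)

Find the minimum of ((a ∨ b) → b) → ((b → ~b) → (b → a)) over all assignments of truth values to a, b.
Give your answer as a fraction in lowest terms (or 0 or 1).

Take a = 0, b = 2/5:
a ∨ b = 0 ∨ 2/5 = 2/5
(a ∨ b) → b = 2/5 → 2/5 = 1
~b = ~2/5 = 3/5
b → ~b = 2/5 → 3/5 = 1
b → a = 2/5 → 0 = 3/5
(b → ~b) → (b → a) = 1 → 3/5 = 3/5
((a ∨ b) → b) → ((b → ~b) → (b → a)) = 1 → 3/5 = 3/5
No assignment yields a value below 3/5, so this is the minimum.

3/5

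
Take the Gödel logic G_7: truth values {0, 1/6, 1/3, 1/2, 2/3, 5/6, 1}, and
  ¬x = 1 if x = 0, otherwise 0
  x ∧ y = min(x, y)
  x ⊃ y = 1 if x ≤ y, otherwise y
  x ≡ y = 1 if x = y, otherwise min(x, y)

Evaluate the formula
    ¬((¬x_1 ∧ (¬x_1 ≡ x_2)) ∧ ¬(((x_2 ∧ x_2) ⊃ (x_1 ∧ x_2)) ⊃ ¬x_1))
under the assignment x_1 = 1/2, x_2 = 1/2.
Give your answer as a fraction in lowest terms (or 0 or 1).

¬x_1 = ¬1/2 = 0
¬x_1 = ¬1/2 = 0
¬x_1 ≡ x_2 = 0 ≡ 1/2 = 0
¬x_1 ∧ (¬x_1 ≡ x_2) = 0 ∧ 0 = 0
x_2 ∧ x_2 = 1/2 ∧ 1/2 = 1/2
x_1 ∧ x_2 = 1/2 ∧ 1/2 = 1/2
(x_2 ∧ x_2) ⊃ (x_1 ∧ x_2) = 1/2 ⊃ 1/2 = 1
¬x_1 = ¬1/2 = 0
((x_2 ∧ x_2) ⊃ (x_1 ∧ x_2)) ⊃ ¬x_1 = 1 ⊃ 0 = 0
¬(((x_2 ∧ x_2) ⊃ (x_1 ∧ x_2)) ⊃ ¬x_1) = ¬0 = 1
(¬x_1 ∧ (¬x_1 ≡ x_2)) ∧ ¬(((x_2 ∧ x_2) ⊃ (x_1 ∧ x_2)) ⊃ ¬x_1) = 0 ∧ 1 = 0
¬((¬x_1 ∧ (¬x_1 ≡ x_2)) ∧ ¬(((x_2 ∧ x_2) ⊃ (x_1 ∧ x_2)) ⊃ ¬x_1)) = ¬0 = 1

1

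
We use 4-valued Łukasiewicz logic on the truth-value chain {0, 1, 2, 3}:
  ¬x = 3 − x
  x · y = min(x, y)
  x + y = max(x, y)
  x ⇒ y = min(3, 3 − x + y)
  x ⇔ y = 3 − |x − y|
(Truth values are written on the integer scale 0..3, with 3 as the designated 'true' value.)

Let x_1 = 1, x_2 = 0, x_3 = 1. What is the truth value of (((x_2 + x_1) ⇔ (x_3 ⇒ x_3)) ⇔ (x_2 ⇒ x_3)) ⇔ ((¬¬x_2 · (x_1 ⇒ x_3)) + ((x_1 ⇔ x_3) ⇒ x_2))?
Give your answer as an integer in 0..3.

x_2 + x_1 = 0 + 1 = 1
x_3 ⇒ x_3 = 1 ⇒ 1 = 3
(x_2 + x_1) ⇔ (x_3 ⇒ x_3) = 1 ⇔ 3 = 1
x_2 ⇒ x_3 = 0 ⇒ 1 = 3
((x_2 + x_1) ⇔ (x_3 ⇒ x_3)) ⇔ (x_2 ⇒ x_3) = 1 ⇔ 3 = 1
¬x_2 = ¬0 = 3
¬¬x_2 = ¬3 = 0
x_1 ⇒ x_3 = 1 ⇒ 1 = 3
¬¬x_2 · (x_1 ⇒ x_3) = 0 · 3 = 0
x_1 ⇔ x_3 = 1 ⇔ 1 = 3
(x_1 ⇔ x_3) ⇒ x_2 = 3 ⇒ 0 = 0
(¬¬x_2 · (x_1 ⇒ x_3)) + ((x_1 ⇔ x_3) ⇒ x_2) = 0 + 0 = 0
(((x_2 + x_1) ⇔ (x_3 ⇒ x_3)) ⇔ (x_2 ⇒ x_3)) ⇔ ((¬¬x_2 · (x_1 ⇒ x_3)) + ((x_1 ⇔ x_3) ⇒ x_2)) = 1 ⇔ 0 = 2

2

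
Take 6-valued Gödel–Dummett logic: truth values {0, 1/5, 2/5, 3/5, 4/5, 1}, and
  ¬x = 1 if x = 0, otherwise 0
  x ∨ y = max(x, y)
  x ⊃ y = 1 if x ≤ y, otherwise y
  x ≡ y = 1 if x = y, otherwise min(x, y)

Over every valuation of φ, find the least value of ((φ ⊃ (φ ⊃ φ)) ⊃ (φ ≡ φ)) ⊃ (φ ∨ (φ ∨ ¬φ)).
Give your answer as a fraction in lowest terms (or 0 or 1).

Take φ = 1/5:
φ ⊃ φ = 1/5 ⊃ 1/5 = 1
φ ⊃ (φ ⊃ φ) = 1/5 ⊃ 1 = 1
φ ≡ φ = 1/5 ≡ 1/5 = 1
(φ ⊃ (φ ⊃ φ)) ⊃ (φ ≡ φ) = 1 ⊃ 1 = 1
¬φ = ¬1/5 = 0
φ ∨ ¬φ = 1/5 ∨ 0 = 1/5
φ ∨ (φ ∨ ¬φ) = 1/5 ∨ 1/5 = 1/5
((φ ⊃ (φ ⊃ φ)) ⊃ (φ ≡ φ)) ⊃ (φ ∨ (φ ∨ ¬φ)) = 1 ⊃ 1/5 = 1/5
No assignment yields a value below 1/5, so this is the minimum.

1/5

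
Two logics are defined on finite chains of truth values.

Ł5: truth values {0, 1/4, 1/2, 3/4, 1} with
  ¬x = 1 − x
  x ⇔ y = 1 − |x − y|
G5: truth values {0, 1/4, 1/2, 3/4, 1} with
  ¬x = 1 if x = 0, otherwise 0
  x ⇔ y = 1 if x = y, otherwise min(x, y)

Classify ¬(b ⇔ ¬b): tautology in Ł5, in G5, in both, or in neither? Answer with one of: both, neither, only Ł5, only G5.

only G5

In Ł5: at b = 1/4 the value is 1/2 — not a tautology.
In G5: every assignment gives 1 — tautology.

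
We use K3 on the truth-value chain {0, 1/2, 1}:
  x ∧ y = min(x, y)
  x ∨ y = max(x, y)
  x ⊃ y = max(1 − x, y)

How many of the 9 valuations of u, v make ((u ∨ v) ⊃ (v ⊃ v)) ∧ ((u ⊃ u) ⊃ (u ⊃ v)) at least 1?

4

u = 0, v = 0 ↦ 1  ≥
u = 0, v = 1/2 ↦ 1/2  <
u = 0, v = 1 ↦ 1  ≥
u = 1/2, v = 0 ↦ 1/2  <
u = 1/2, v = 1/2 ↦ 1/2  <
u = 1/2, v = 1 ↦ 1  ≥
u = 1, v = 0 ↦ 0  <
u = 1, v = 1/2 ↦ 1/2  <
u = 1, v = 1 ↦ 1  ≥
So 4 of the 9 assignments meet the threshold.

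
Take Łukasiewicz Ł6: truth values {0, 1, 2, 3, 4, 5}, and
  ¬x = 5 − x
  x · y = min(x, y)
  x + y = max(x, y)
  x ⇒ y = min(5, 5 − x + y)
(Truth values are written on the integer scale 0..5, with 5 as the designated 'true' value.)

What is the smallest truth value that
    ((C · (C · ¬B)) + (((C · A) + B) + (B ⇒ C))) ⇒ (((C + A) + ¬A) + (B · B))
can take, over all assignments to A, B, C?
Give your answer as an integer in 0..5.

Take A = 2, B = 0, C = 0:
¬B = ¬0 = 5
C · ¬B = 0 · 5 = 0
C · (C · ¬B) = 0 · 0 = 0
C · A = 0 · 2 = 0
(C · A) + B = 0 + 0 = 0
B ⇒ C = 0 ⇒ 0 = 5
((C · A) + B) + (B ⇒ C) = 0 + 5 = 5
(C · (C · ¬B)) + (((C · A) + B) + (B ⇒ C)) = 0 + 5 = 5
C + A = 0 + 2 = 2
¬A = ¬2 = 3
(C + A) + ¬A = 2 + 3 = 3
B · B = 0 · 0 = 0
((C + A) + ¬A) + (B · B) = 3 + 0 = 3
((C · (C · ¬B)) + (((C · A) + B) + (B ⇒ C))) ⇒ (((C + A) + ¬A) + (B · B)) = 5 ⇒ 3 = 3
No assignment yields a value below 3, so this is the minimum.

3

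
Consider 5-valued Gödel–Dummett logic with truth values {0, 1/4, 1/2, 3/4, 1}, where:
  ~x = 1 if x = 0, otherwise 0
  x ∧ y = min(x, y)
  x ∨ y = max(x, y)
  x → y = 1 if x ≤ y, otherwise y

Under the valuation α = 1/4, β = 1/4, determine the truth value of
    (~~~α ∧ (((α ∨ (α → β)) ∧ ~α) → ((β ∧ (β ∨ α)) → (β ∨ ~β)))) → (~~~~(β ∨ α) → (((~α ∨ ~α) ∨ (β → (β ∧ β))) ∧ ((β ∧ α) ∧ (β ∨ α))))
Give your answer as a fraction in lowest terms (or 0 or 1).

~α = ~1/4 = 0
~~α = ~0 = 1
~~~α = ~1 = 0
α → β = 1/4 → 1/4 = 1
α ∨ (α → β) = 1/4 ∨ 1 = 1
~α = ~1/4 = 0
(α ∨ (α → β)) ∧ ~α = 1 ∧ 0 = 0
β ∨ α = 1/4 ∨ 1/4 = 1/4
β ∧ (β ∨ α) = 1/4 ∧ 1/4 = 1/4
~β = ~1/4 = 0
β ∨ ~β = 1/4 ∨ 0 = 1/4
(β ∧ (β ∨ α)) → (β ∨ ~β) = 1/4 → 1/4 = 1
((α ∨ (α → β)) ∧ ~α) → ((β ∧ (β ∨ α)) → (β ∨ ~β)) = 0 → 1 = 1
~~~α ∧ (((α ∨ (α → β)) ∧ ~α) → ((β ∧ (β ∨ α)) → (β ∨ ~β))) = 0 ∧ 1 = 0
β ∨ α = 1/4 ∨ 1/4 = 1/4
~(β ∨ α) = ~1/4 = 0
~~(β ∨ α) = ~0 = 1
~~~(β ∨ α) = ~1 = 0
~~~~(β ∨ α) = ~0 = 1
~α = ~1/4 = 0
~α = ~1/4 = 0
~α ∨ ~α = 0 ∨ 0 = 0
β ∧ β = 1/4 ∧ 1/4 = 1/4
β → (β ∧ β) = 1/4 → 1/4 = 1
(~α ∨ ~α) ∨ (β → (β ∧ β)) = 0 ∨ 1 = 1
β ∧ α = 1/4 ∧ 1/4 = 1/4
β ∨ α = 1/4 ∨ 1/4 = 1/4
(β ∧ α) ∧ (β ∨ α) = 1/4 ∧ 1/4 = 1/4
((~α ∨ ~α) ∨ (β → (β ∧ β))) ∧ ((β ∧ α) ∧ (β ∨ α)) = 1 ∧ 1/4 = 1/4
~~~~(β ∨ α) → (((~α ∨ ~α) ∨ (β → (β ∧ β))) ∧ ((β ∧ α) ∧ (β ∨ α))) = 1 → 1/4 = 1/4
(~~~α ∧ (((α ∨ (α → β)) ∧ ~α) → ((β ∧ (β ∨ α)) → (β ∨ ~β)))) → (~~~~(β ∨ α) → (((~α ∨ ~α) ∨ (β → (β ∧ β))) ∧ ((β ∧ α) ∧ (β ∨ α)))) = 0 → 1/4 = 1

1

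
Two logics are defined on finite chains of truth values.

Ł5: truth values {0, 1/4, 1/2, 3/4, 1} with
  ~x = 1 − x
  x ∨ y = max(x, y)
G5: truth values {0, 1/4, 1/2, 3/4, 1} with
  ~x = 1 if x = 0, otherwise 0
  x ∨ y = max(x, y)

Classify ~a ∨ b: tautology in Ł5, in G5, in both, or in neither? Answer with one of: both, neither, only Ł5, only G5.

In Ł5: at a = 1/4, b = 0 the value is 3/4 — not a tautology.
In G5: at a = 1/4, b = 0 the value is 0 — not a tautology.

neither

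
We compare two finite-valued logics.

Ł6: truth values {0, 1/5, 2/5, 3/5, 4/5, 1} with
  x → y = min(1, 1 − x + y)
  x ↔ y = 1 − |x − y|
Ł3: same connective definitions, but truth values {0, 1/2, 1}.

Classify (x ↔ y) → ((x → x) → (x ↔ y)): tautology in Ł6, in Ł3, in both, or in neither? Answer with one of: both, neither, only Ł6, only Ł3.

both

In Ł6: every assignment gives 1 — tautology.
In Ł3: every assignment gives 1 — tautology.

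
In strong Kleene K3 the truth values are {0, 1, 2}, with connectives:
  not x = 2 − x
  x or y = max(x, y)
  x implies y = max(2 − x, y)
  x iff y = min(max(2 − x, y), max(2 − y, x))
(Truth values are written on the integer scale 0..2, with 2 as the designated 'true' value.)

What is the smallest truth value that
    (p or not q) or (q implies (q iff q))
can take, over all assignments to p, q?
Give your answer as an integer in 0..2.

1

Take p = 0, q = 1:
not q = not 1 = 1
p or not q = 0 or 1 = 1
q iff q = 1 iff 1 = 1
q implies (q iff q) = 1 implies 1 = 1
(p or not q) or (q implies (q iff q)) = 1 or 1 = 1
No assignment yields a value below 1, so this is the minimum.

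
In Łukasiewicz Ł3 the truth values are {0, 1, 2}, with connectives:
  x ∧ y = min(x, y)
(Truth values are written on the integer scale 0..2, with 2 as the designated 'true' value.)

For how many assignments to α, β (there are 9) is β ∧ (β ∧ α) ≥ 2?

α = 0, β = 0 ↦ 0  <
α = 0, β = 1 ↦ 0  <
α = 0, β = 2 ↦ 0  <
α = 1, β = 0 ↦ 0  <
α = 1, β = 1 ↦ 1  <
α = 1, β = 2 ↦ 1  <
α = 2, β = 0 ↦ 0  <
α = 2, β = 1 ↦ 1  <
α = 2, β = 2 ↦ 2  ≥
So 1 of the 9 assignments meets the threshold.

1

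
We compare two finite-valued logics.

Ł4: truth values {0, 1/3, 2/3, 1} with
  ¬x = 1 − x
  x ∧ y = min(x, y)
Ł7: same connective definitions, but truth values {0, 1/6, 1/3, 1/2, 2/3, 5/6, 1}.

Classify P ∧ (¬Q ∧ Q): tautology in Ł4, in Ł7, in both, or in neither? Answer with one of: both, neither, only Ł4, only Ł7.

In Ł4: at P = 0, Q = 0 the value is 0 — not a tautology.
In Ł7: at P = 0, Q = 0 the value is 0 — not a tautology.

neither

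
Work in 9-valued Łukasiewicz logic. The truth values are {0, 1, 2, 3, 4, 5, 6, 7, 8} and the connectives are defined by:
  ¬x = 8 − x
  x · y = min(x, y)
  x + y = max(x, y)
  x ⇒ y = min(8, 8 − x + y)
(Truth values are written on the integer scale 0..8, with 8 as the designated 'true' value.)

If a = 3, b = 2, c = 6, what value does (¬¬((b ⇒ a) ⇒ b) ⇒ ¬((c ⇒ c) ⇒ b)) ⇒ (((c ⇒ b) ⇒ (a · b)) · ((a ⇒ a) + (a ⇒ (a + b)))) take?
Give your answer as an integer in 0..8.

b ⇒ a = 2 ⇒ 3 = 8
(b ⇒ a) ⇒ b = 8 ⇒ 2 = 2
¬((b ⇒ a) ⇒ b) = ¬2 = 6
¬¬((b ⇒ a) ⇒ b) = ¬6 = 2
c ⇒ c = 6 ⇒ 6 = 8
(c ⇒ c) ⇒ b = 8 ⇒ 2 = 2
¬((c ⇒ c) ⇒ b) = ¬2 = 6
¬¬((b ⇒ a) ⇒ b) ⇒ ¬((c ⇒ c) ⇒ b) = 2 ⇒ 6 = 8
c ⇒ b = 6 ⇒ 2 = 4
a · b = 3 · 2 = 2
(c ⇒ b) ⇒ (a · b) = 4 ⇒ 2 = 6
a ⇒ a = 3 ⇒ 3 = 8
a + b = 3 + 2 = 3
a ⇒ (a + b) = 3 ⇒ 3 = 8
(a ⇒ a) + (a ⇒ (a + b)) = 8 + 8 = 8
((c ⇒ b) ⇒ (a · b)) · ((a ⇒ a) + (a ⇒ (a + b))) = 6 · 8 = 6
(¬¬((b ⇒ a) ⇒ b) ⇒ ¬((c ⇒ c) ⇒ b)) ⇒ (((c ⇒ b) ⇒ (a · b)) · ((a ⇒ a) + (a ⇒ (a + b)))) = 8 ⇒ 6 = 6

6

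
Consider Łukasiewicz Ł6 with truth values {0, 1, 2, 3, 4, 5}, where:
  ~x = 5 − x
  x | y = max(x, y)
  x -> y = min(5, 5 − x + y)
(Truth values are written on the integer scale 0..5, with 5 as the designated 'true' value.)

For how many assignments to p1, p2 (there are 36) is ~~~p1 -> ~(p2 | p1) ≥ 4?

26

value 5: 21 assignments (counts)
value 4: 5 assignments (counts)
value 3: 4 assignments
value 2: 3 assignments
value 1: 2 assignments
value 0: 1 assignment
So 26 of the 36 assignments meet the threshold.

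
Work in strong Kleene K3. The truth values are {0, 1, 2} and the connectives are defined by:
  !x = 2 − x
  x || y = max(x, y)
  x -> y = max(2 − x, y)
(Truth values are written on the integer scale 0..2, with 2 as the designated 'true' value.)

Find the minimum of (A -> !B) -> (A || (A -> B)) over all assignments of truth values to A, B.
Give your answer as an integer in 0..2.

1

Take A = 1, B = 0:
!B = !0 = 2
A -> !B = 1 -> 2 = 2
A -> B = 1 -> 0 = 1
A || (A -> B) = 1 || 1 = 1
(A -> !B) -> (A || (A -> B)) = 2 -> 1 = 1
No assignment yields a value below 1, so this is the minimum.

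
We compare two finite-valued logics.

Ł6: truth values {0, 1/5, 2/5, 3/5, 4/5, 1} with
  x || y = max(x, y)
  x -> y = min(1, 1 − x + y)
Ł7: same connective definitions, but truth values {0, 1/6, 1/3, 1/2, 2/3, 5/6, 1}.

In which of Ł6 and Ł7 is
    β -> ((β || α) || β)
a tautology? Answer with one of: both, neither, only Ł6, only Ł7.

In Ł6: every assignment gives 1 — tautology.
In Ł7: every assignment gives 1 — tautology.

both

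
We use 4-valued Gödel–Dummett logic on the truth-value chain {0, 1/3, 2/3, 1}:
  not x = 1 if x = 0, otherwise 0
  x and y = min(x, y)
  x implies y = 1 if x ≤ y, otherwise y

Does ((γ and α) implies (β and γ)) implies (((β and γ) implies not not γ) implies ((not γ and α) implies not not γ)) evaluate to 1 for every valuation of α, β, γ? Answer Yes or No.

No

Counterexample: take α = 1/3, β = 0, γ = 0.
γ and α = 0 and 1/3 = 0
β and γ = 0 and 0 = 0
(γ and α) implies (β and γ) = 0 implies 0 = 1
β and γ = 0 and 0 = 0
not γ = not 0 = 1
not not γ = not 1 = 0
(β and γ) implies not not γ = 0 implies 0 = 1
not γ = not 0 = 1
not γ and α = 1 and 1/3 = 1/3
not γ = not 0 = 1
not not γ = not 1 = 0
(not γ and α) implies not not γ = 1/3 implies 0 = 0
((β and γ) implies not not γ) implies ((not γ and α) implies not not γ) = 1 implies 0 = 0
((γ and α) implies (β and γ)) implies (((β and γ) implies not not γ) implies ((not γ and α) implies not not γ)) = 1 implies 0 = 0
This gives 0 ≠ 1.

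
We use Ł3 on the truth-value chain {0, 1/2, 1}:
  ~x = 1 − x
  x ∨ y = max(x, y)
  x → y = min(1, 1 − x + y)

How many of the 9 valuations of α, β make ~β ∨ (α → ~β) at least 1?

α = 0, β = 0 ↦ 1  ≥
α = 0, β = 1/2 ↦ 1  ≥
α = 0, β = 1 ↦ 1  ≥
α = 1/2, β = 0 ↦ 1  ≥
α = 1/2, β = 1/2 ↦ 1  ≥
α = 1/2, β = 1 ↦ 1/2  <
α = 1, β = 0 ↦ 1  ≥
α = 1, β = 1/2 ↦ 1/2  <
α = 1, β = 1 ↦ 0  <
So 6 of the 9 assignments meet the threshold.

6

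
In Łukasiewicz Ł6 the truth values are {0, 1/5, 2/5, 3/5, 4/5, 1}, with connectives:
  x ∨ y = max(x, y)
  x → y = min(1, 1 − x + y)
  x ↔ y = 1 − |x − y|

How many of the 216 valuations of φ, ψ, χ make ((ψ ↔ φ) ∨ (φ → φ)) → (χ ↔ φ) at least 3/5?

144

value 1: 36 assignments (counts)
value 4/5: 60 assignments (counts)
value 3/5: 48 assignments (counts)
value 2/5: 36 assignments
value 1/5: 24 assignments
value 0: 12 assignments
So 144 of the 216 assignments meet the threshold.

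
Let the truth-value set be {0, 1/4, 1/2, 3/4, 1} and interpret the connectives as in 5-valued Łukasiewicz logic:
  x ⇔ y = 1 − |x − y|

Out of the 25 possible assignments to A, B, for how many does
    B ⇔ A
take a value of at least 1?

5

value 1: 5 assignments (counts)
value 3/4: 8 assignments
value 1/2: 6 assignments
value 1/4: 4 assignments
value 0: 2 assignments
So 5 of the 25 assignments meet the threshold.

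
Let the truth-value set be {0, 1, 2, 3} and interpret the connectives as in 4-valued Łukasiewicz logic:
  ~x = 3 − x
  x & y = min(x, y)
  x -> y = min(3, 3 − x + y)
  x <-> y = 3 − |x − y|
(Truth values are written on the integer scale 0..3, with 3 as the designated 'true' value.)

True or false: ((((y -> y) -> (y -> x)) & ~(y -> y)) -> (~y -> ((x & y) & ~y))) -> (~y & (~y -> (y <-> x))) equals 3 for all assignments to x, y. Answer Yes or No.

Counterexample: take x = 0, y = 1.
y -> y = 1 -> 1 = 3
y -> x = 1 -> 0 = 2
(y -> y) -> (y -> x) = 3 -> 2 = 2
y -> y = 1 -> 1 = 3
~(y -> y) = ~3 = 0
((y -> y) -> (y -> x)) & ~(y -> y) = 2 & 0 = 0
~y = ~1 = 2
x & y = 0 & 1 = 0
~y = ~1 = 2
(x & y) & ~y = 0 & 2 = 0
~y -> ((x & y) & ~y) = 2 -> 0 = 1
(((y -> y) -> (y -> x)) & ~(y -> y)) -> (~y -> ((x & y) & ~y)) = 0 -> 1 = 3
~y = ~1 = 2
~y = ~1 = 2
y <-> x = 1 <-> 0 = 2
~y -> (y <-> x) = 2 -> 2 = 3
~y & (~y -> (y <-> x)) = 2 & 3 = 2
((((y -> y) -> (y -> x)) & ~(y -> y)) -> (~y -> ((x & y) & ~y))) -> (~y & (~y -> (y <-> x))) = 3 -> 2 = 2
This gives 2 ≠ 3.

No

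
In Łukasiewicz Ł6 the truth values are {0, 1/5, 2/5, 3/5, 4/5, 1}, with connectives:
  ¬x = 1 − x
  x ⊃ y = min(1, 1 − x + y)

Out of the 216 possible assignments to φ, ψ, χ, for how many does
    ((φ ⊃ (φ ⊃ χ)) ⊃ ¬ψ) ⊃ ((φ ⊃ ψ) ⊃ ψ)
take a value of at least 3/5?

value 1: 137 assignments (counts)
value 4/5: 36 assignments (counts)
value 3/5: 13 assignments (counts)
value 2/5: 18 assignments
value 1/5: 6 assignments
value 0: 6 assignments
So 186 of the 216 assignments meet the threshold.

186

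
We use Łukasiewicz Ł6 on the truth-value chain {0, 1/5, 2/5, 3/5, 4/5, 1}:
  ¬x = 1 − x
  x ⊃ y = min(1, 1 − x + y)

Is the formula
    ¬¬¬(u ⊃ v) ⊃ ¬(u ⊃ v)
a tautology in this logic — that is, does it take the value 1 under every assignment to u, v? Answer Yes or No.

At u = 2/5, v = 1/5, for instance:
u ⊃ v = 2/5 ⊃ 1/5 = 4/5
¬(u ⊃ v) = ¬4/5 = 1/5
¬¬(u ⊃ v) = ¬1/5 = 4/5
¬¬¬(u ⊃ v) = ¬4/5 = 1/5
¬¬¬(u ⊃ v) ⊃ ¬(u ⊃ v) = 1/5 ⊃ 1/5 = 1
and checking the remaining 35 assignments likewise gives ≥ 1 in every case.

Yes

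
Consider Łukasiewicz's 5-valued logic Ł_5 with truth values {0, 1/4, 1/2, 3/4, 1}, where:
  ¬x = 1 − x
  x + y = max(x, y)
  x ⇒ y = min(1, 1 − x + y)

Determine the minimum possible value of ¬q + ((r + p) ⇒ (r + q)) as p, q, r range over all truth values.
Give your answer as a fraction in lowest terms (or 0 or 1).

Take p = 1, q = 1/2, r = 0:
¬q = ¬1/2 = 1/2
r + p = 0 + 1 = 1
r + q = 0 + 1/2 = 1/2
(r + p) ⇒ (r + q) = 1 ⇒ 1/2 = 1/2
¬q + ((r + p) ⇒ (r + q)) = 1/2 + 1/2 = 1/2
No assignment yields a value below 1/2, so this is the minimum.

1/2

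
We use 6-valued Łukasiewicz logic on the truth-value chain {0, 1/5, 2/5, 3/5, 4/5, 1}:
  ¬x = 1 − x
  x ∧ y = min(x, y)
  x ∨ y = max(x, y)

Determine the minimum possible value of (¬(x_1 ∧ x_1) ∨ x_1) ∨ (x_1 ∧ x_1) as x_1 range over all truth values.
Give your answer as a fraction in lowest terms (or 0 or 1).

Take x_1 = 2/5:
x_1 ∧ x_1 = 2/5 ∧ 2/5 = 2/5
¬(x_1 ∧ x_1) = ¬2/5 = 3/5
¬(x_1 ∧ x_1) ∨ x_1 = 3/5 ∨ 2/5 = 3/5
x_1 ∧ x_1 = 2/5 ∧ 2/5 = 2/5
(¬(x_1 ∧ x_1) ∨ x_1) ∨ (x_1 ∧ x_1) = 3/5 ∨ 2/5 = 3/5
No assignment yields a value below 3/5, so this is the minimum.

3/5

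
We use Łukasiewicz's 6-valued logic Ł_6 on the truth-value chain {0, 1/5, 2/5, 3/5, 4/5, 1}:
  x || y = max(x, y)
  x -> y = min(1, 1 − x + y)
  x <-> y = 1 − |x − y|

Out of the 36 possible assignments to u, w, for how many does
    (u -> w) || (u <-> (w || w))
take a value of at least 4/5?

value 1: 21 assignments (counts)
value 4/5: 5 assignments (counts)
value 3/5: 4 assignments
value 2/5: 3 assignments
value 1/5: 2 assignments
value 0: 1 assignment
So 26 of the 36 assignments meet the threshold.

26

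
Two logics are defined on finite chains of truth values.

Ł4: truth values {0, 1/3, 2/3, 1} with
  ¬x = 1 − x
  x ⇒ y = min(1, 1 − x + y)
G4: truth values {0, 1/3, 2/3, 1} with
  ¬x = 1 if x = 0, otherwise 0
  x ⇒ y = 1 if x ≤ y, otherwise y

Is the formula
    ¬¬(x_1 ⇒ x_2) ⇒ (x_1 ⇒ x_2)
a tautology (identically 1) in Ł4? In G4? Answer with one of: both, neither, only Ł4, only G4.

In Ł4: every assignment gives 1 — tautology.
In G4: at x_1 = 2/3, x_2 = 1/3 the value is 1/3 — not a tautology.

only Ł4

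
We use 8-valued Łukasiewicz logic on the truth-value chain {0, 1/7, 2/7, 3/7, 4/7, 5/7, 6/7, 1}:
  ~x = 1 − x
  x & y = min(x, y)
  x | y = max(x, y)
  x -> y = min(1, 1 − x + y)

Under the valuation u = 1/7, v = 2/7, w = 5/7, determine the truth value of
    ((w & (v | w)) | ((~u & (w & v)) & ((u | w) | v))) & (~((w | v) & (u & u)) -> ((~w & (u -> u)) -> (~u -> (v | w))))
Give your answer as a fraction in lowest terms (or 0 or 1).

v | w = 2/7 | 5/7 = 5/7
w & (v | w) = 5/7 & 5/7 = 5/7
~u = ~1/7 = 6/7
w & v = 5/7 & 2/7 = 2/7
~u & (w & v) = 6/7 & 2/7 = 2/7
u | w = 1/7 | 5/7 = 5/7
(u | w) | v = 5/7 | 2/7 = 5/7
(~u & (w & v)) & ((u | w) | v) = 2/7 & 5/7 = 2/7
(w & (v | w)) | ((~u & (w & v)) & ((u | w) | v)) = 5/7 | 2/7 = 5/7
w | v = 5/7 | 2/7 = 5/7
u & u = 1/7 & 1/7 = 1/7
(w | v) & (u & u) = 5/7 & 1/7 = 1/7
~((w | v) & (u & u)) = ~1/7 = 6/7
~w = ~5/7 = 2/7
u -> u = 1/7 -> 1/7 = 1
~w & (u -> u) = 2/7 & 1 = 2/7
~u = ~1/7 = 6/7
v | w = 2/7 | 5/7 = 5/7
~u -> (v | w) = 6/7 -> 5/7 = 6/7
(~w & (u -> u)) -> (~u -> (v | w)) = 2/7 -> 6/7 = 1
~((w | v) & (u & u)) -> ((~w & (u -> u)) -> (~u -> (v | w))) = 6/7 -> 1 = 1
((w & (v | w)) | ((~u & (w & v)) & ((u | w) | v))) & (~((w | v) & (u & u)) -> ((~w & (u -> u)) -> (~u -> (v | w)))) = 5/7 & 1 = 5/7

5/7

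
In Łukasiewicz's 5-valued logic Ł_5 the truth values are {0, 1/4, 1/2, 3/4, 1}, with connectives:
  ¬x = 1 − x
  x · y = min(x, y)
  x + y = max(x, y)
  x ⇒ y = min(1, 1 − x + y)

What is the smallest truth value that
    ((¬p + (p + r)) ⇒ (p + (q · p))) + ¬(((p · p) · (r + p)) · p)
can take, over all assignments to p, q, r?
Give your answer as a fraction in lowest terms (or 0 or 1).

Take p = 1/2, q = 0, r = 1:
¬p = ¬1/2 = 1/2
p + r = 1/2 + 1 = 1
¬p + (p + r) = 1/2 + 1 = 1
q · p = 0 · 1/2 = 0
p + (q · p) = 1/2 + 0 = 1/2
(¬p + (p + r)) ⇒ (p + (q · p)) = 1 ⇒ 1/2 = 1/2
p · p = 1/2 · 1/2 = 1/2
r + p = 1 + 1/2 = 1
(p · p) · (r + p) = 1/2 · 1 = 1/2
((p · p) · (r + p)) · p = 1/2 · 1/2 = 1/2
¬(((p · p) · (r + p)) · p) = ¬1/2 = 1/2
((¬p + (p + r)) ⇒ (p + (q · p))) + ¬(((p · p) · (r + p)) · p) = 1/2 + 1/2 = 1/2
No assignment yields a value below 1/2, so this is the minimum.

1/2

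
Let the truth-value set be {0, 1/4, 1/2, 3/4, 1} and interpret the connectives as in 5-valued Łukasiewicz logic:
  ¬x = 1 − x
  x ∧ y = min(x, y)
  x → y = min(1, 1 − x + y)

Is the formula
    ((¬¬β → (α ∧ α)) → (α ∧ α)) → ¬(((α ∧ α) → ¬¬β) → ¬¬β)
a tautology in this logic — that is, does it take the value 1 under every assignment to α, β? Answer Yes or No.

Counterexample: take α = 0, β = 3/4.
¬β = ¬3/4 = 1/4
¬¬β = ¬1/4 = 3/4
α ∧ α = 0 ∧ 0 = 0
¬¬β → (α ∧ α) = 3/4 → 0 = 1/4
(¬¬β → (α ∧ α)) → (α ∧ α) = 1/4 → 0 = 3/4
(α ∧ α) → ¬¬β = 0 → 3/4 = 1
((α ∧ α) → ¬¬β) → ¬¬β = 1 → 3/4 = 3/4
¬(((α ∧ α) → ¬¬β) → ¬¬β) = ¬3/4 = 1/4
((¬¬β → (α ∧ α)) → (α ∧ α)) → ¬(((α ∧ α) → ¬¬β) → ¬¬β) = 3/4 → 1/4 = 1/2
This gives 1/2 ≠ 1.

No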